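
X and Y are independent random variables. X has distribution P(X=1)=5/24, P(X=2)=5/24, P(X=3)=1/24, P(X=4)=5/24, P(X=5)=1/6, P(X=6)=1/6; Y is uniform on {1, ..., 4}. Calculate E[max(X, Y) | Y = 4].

P(Y = 4) = 1/4.
Summing max(X,Y)·P(x,y) over outcomes with Y = 4 gives 9/8.
E[max(X, Y) | Y = 4] = (9/8) / (1/4) = 9/2.

9/2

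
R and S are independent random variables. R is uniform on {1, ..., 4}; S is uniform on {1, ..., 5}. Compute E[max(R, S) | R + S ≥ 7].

Outcomes with R + S ≥ 7: (2,5), (3,4), (3,5), (4,3), (4,4), (4,5), each with probability 1/20.
E[max(R, S) | R + S ≥ 7] = (5 + 4 + 5 + 4 + 4 + 5) / 6 = 9/2.

9/2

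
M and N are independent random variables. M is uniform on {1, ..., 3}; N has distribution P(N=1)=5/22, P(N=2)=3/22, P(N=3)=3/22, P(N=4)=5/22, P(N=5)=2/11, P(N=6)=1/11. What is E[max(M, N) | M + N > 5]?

P(M + N > 5) = 31/66.
Summing max(M,N)·P(x,y) over outcomes with M + N > 5 gives 145/66.
E[max(M, N) | M + N > 5] = (145/66) / (31/66) = 145/31.

145/31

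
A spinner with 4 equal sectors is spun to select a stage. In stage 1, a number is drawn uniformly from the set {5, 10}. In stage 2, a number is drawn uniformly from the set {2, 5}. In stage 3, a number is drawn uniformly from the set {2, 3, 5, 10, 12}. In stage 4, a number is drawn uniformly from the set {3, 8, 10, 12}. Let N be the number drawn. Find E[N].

E[N | stage 1] = (5+10)/2 = 15/2.
E[N | stage 2] = (2+5)/2 = 7/2.
E[N | stage 3] = (2+3+5+10+12)/5 = 32/5.
E[N | stage 4] = (3+8+10+12)/4 = 33/4.
E[N] = (1/4)·(15/2) + (1/4)·(7/2) + (1/4)·(32/5) + (1/4)·(33/4) = 513/80.

513/80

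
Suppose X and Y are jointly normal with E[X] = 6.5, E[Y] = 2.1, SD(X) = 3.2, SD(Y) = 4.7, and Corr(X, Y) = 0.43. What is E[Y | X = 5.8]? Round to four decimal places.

1.6579

The regression of Y on X has slope ρ·σ_Y/σ_X and passes through (μ_X, μ_Y).
E[Y | X=5.8] = 2.1 + (0.43)·(4.7/3.2)·(5.8 − (6.5)) = 2.1 + (0.63156)·(-0.7) = 1.6579.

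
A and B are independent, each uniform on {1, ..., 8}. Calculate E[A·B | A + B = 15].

56

P(A + B = 15) = 1/32.
Summing AB·P(x,y) over outcomes with A + B = 15 gives 7/4.
E[A·B | A + B = 15] = (7/4) / (1/32) = 56.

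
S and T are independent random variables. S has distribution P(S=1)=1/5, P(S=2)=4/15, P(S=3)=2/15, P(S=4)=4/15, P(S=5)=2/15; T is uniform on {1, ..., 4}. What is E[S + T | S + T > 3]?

59/10

P(S + T > 3) = 5/6.
Summing (S+T)·P(x,y) over outcomes with S + T > 3 gives 59/12.
E[S + T | S + T > 3] = (59/12) / (5/6) = 59/10.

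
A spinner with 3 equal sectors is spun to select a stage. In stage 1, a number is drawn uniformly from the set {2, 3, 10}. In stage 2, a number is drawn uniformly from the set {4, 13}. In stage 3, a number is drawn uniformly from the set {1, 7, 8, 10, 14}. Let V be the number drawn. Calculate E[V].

E[V | stage 1] = (2+3+10)/3 = 5.
E[V | stage 2] = (4+13)/2 = 17/2.
E[V | stage 3] = (1+7+8+10+14)/5 = 8.
E[V] = (1/3)·(5) + (1/3)·(17/2) + (1/3)·(8) = 43/6.

43/6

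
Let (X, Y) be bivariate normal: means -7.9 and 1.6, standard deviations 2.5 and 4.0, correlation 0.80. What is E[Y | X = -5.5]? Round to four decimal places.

E[Y | X=x] = μ_Y + ρ(σ_Y/σ_X)(x − μ_X) for jointly normal variables.
E[Y | X=-5.5] = 1.6 + (0.80)·(4.0/2.5)·(-5.5 − (-7.9)) = 1.6 + (1.28)·(2.4) = 4.6720.

4.6720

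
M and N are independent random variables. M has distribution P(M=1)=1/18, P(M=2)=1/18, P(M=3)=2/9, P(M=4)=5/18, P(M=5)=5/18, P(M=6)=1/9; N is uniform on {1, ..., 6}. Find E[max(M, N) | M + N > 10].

P(M + N > 10) = 1/12.
Summing max(M,N)·P(x,y) over outcomes with M + N > 10 gives 1/2.
E[max(M, N) | M + N > 10] = (1/2) / (1/12) = 6.

6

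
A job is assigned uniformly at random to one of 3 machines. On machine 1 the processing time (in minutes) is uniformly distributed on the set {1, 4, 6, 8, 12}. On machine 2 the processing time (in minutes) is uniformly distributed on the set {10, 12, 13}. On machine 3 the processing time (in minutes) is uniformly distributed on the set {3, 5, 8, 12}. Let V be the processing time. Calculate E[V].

E[V | machine 1] = (1+4+6+8+12)/5 = 31/5.
E[V | machine 2] = (10+12+13)/3 = 35/3.
E[V | machine 3] = (3+5+8+12)/4 = 7.
By the law of total expectation,
E[V] = (1/3)·(31/5) + (1/3)·(35/3) + (1/3)·(7) = 373/45.

373/45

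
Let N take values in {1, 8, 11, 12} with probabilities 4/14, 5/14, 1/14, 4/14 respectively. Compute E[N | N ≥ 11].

59/5

P(N ≥ 11) = 5/14.
Σ over the event: 11·1/14 + 12·2/7 = 59/14.
E[N | N ≥ 11] = (59/14) / (5/14) = 59/5.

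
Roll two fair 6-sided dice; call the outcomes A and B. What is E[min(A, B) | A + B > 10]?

P(A + B > 10) = 1/12.
Summing min(A,B)·P(x,y) over outcomes with A + B > 10 gives 4/9.
E[min(A, B) | A + B > 10] = (4/9) / (1/12) = 16/3.

16/3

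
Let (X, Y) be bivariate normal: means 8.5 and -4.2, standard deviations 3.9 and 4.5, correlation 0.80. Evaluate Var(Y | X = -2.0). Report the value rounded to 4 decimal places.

7.2900

For a bivariate normal, Var(Y | X=x) = σ_Y²(1 − ρ²).
Var(Y | X=-2.0) = (4.5)²·(1 − (0.80)²) = 20.25·0.36 = 7.2900.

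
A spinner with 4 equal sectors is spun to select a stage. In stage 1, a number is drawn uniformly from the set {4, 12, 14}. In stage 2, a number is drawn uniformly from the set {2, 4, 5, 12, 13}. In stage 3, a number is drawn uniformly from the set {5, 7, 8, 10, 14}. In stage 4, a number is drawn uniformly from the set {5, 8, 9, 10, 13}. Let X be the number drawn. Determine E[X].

35/4

E[X | stage 1] = (4+12+14)/3 = 10.
E[X | stage 2] = (2+4+5+12+13)/5 = 36/5.
E[X | stage 3] = (5+7+8+10+14)/5 = 44/5.
E[X | stage 4] = (5+8+9+10+13)/5 = 9.
E[X] = (1/4)·(10) + (1/4)·(36/5) + (1/4)·(44/5) + (1/4)·(9) = 35/4.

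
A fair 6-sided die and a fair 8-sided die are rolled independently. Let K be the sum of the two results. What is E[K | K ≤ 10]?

132/19

P(K ≤ 10) = 19/24.
E[K | K ≤ 10] = (11/2) / (19/24) = 132/19.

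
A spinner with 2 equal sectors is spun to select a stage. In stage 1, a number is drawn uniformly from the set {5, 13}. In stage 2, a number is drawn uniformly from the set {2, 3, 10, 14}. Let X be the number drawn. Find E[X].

65/8

E[X | stage 1] = (5+13)/2 = 9.
E[X | stage 2] = (2+3+10+14)/4 = 29/4.
By the law of total expectation,
E[X] = (1/2)·(9) + (1/2)·(29/4) = 65/8.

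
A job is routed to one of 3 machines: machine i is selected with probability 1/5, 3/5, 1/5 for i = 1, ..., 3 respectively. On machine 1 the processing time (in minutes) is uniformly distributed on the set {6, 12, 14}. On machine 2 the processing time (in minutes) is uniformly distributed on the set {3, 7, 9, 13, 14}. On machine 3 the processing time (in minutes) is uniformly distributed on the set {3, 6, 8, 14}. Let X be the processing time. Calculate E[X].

2761/300

E[X | machine 1] = (6+12+14)/3 = 32/3.
E[X | machine 2] = (3+7+9+13+14)/5 = 46/5.
E[X | machine 3] = (3+6+8+14)/4 = 31/4.
E[X] = (1/5)·(32/3) + (3/5)·(46/5) + (1/5)·(31/4) = 2761/300.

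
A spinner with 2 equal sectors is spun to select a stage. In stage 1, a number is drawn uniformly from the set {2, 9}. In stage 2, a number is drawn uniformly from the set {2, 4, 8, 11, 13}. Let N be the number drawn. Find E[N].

131/20

E[N | stage 1] = (2+9)/2 = 11/2.
E[N | stage 2] = (2+4+8+11+13)/5 = 38/5.
By the law of total expectation,
E[N] = (1/2)·(11/2) + (1/2)·(38/5) = 131/20.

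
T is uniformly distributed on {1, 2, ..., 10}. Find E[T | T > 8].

Given T > 8, T is equally likely to be any of {9, 10}.
E[T | T > 8] = (9 + 10) / 2 = 19/2.

19/2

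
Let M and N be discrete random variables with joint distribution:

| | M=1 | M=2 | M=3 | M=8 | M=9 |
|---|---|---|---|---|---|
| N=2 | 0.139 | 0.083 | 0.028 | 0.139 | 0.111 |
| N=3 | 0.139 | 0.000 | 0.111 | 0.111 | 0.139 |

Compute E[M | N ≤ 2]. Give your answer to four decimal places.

5.0000

P(N ≤ 2) = 0.500.
Σ M·P over the event = 1·(0.139) + 2·(0.083) + 3·(0.028) + 8·(0.139) + 9·(0.111) = 2.500.
E[M | N ≤ 2] = (2.500) / (0.500) = 5.0000.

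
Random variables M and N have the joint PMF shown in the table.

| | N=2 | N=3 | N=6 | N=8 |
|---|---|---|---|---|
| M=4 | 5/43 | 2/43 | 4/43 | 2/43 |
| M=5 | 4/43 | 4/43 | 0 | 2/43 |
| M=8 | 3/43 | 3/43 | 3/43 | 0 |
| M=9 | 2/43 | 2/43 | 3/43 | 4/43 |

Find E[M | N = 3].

P(N = 3) = 11/43.
Summing M·P(M=x,N=y) over the conditioning event gives 70/43.
E[M | N = 3] = (70/43) / (11/43) = 70/11.

70/11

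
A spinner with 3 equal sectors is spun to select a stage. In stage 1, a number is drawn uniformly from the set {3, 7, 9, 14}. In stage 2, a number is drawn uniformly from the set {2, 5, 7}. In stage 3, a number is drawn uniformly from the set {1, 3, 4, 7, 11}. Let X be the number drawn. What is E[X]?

E[X | stage 1] = (3+7+9+14)/4 = 33/4.
E[X | stage 2] = (2+5+7)/3 = 14/3.
E[X | stage 3] = (1+3+4+7+11)/5 = 26/5.
E[X] = (1/3)·(33/4) + (1/3)·(14/3) + (1/3)·(26/5) = 1087/180.

1087/180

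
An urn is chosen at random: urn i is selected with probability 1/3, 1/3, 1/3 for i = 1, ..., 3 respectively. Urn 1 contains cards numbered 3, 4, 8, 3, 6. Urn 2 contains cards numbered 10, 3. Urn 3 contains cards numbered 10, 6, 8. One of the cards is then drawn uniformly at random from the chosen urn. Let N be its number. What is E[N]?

E[N | urn 1] = (3+4+8+3+6)/5 = 24/5.
E[N | urn 2] = (10+3)/2 = 13/2.
E[N | urn 3] = (10+6+8)/3 = 8.
E[N] = (1/3)·(24/5) + (1/3)·(13/2) + (1/3)·(8) = 193/30.

193/30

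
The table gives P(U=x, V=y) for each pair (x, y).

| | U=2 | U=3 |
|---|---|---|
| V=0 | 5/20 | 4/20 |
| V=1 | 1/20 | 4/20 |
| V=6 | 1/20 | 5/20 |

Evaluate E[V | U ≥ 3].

34/13

P(U ≥ 3) = 13/20.
Σ V·P over the event = 0·(4/20) + 1·(4/20) + 6·(5/20) = 17/10.
E[V | U ≥ 3] = (17/10) / (13/20) = 34/13.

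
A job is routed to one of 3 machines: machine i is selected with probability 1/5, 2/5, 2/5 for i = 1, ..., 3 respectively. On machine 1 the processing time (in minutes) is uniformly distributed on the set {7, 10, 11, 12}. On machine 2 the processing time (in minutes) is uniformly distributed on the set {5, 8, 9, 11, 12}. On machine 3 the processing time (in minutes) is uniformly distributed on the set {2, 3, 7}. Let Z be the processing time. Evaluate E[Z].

E[Z | machine 1] = (7+10+11+12)/4 = 10.
E[Z | machine 2] = (5+8+9+11+12)/5 = 9.
E[Z | machine 3] = (2+3+7)/3 = 4.
E[Z] = (1/5)·(10) + (2/5)·(9) + (2/5)·(4) = 36/5.

36/5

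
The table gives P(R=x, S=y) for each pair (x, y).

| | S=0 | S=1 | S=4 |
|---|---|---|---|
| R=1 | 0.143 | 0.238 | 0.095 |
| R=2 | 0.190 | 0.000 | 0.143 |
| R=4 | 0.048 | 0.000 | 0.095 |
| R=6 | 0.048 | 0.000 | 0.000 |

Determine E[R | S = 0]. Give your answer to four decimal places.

2.3380

P(S = 0) = 0.429.
Σ R·P over the event = 1·(0.143) + 2·(0.190) + 4·(0.048) + 6·(0.048) = 1.003.
E[R | S = 0] = (1.003) / (0.429) = 2.3380.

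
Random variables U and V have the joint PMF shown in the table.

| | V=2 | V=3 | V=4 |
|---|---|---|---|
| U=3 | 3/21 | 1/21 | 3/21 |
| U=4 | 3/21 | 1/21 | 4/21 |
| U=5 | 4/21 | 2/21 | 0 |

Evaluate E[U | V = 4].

P(V = 4) = 1/3.
Σ U·P over the event = 3·(3/21) + 4·(4/21) = 25/21.
E[U | V = 4] = (25/21) / (1/3) = 25/7.

25/7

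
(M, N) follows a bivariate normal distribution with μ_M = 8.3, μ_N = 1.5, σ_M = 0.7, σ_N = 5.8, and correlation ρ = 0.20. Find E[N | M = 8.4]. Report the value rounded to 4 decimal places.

The regression of N on M has slope ρ·σ_N/σ_M and passes through (μ_M, μ_N).
E[N | M=8.4] = 1.5 + (0.20)·(5.8/0.7)·(8.4 − (8.3)) = 1.5 + (1.6571)·(0.1) = 1.6657.

1.6657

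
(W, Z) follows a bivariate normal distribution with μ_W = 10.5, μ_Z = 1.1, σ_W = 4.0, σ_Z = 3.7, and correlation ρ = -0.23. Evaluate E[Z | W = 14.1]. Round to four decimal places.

For a bivariate normal, E[Z | W=x] = μ_Z + ρ·(σ_Z/σ_W)·(x − μ_W).
E[Z | W=14.1] = 1.1 + (-0.23)·(3.7/4.0)·(14.1 − (10.5)) = 1.1 + (-0.21275)·(3.6) = 0.3341.

0.3341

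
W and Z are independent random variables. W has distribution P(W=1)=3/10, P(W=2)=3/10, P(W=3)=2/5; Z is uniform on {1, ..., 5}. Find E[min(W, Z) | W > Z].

P(W > Z) = 11/50.
Summing min(W,Z)·P(x,y) over outcomes with W > Z gives 3/10.
E[min(W, Z) | W > Z] = (3/10) / (11/50) = 15/11.

15/11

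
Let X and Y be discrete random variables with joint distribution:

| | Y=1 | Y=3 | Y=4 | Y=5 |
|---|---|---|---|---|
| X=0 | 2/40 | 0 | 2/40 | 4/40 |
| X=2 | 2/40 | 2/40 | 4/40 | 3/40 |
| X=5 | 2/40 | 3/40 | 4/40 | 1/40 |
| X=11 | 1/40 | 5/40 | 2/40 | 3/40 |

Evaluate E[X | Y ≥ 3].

P(Y ≥ 3) = 33/40.
Summing X·P(X=x,Y=y) over the conditioning event gives 21/5.
E[X | Y ≥ 3] = (21/5) / (33/40) = 56/11.

56/11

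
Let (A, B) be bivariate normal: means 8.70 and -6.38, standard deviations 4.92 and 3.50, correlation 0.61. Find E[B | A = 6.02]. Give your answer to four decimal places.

-7.5430

E[B | A=x] = μ_B + ρ(σ_B/σ_A)(x − μ_A) for jointly normal variables.
E[B | A=6.02] = -6.38 + (0.61)·(3.50/4.92)·(6.02 − (8.70)) = -6.38 + (0.43394)·(-2.68) = -7.5430.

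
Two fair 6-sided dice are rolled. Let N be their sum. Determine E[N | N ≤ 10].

P(N ≤ 10) = 11/12.
E[N | N ≤ 10] = (109/18) / (11/12) = 218/33.

218/33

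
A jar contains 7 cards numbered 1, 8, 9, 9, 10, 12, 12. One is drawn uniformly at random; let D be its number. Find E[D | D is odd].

P(D is odd) = 3/7.
Σ over the event: 1·1/7 + 9·2/7 = 19/7.
E[D | D is odd] = (19/7) / (3/7) = 19/3.

19/3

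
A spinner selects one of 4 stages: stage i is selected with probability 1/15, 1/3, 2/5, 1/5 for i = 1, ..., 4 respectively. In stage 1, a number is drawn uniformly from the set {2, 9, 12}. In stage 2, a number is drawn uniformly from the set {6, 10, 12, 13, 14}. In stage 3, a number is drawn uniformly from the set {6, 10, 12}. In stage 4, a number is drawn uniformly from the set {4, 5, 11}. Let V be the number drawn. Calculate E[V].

E[V | stage 1] = (2+9+12)/3 = 23/3.
E[V | stage 2] = (6+10+12+13+14)/5 = 11.
E[V | stage 3] = (6+10+12)/3 = 28/3.
E[V | stage 4] = (4+5+11)/3 = 20/3.
By the law of total expectation,
E[V] = (1/15)·(23/3) + (1/3)·(11) + (2/5)·(28/3) + (1/5)·(20/3) = 416/45.

416/45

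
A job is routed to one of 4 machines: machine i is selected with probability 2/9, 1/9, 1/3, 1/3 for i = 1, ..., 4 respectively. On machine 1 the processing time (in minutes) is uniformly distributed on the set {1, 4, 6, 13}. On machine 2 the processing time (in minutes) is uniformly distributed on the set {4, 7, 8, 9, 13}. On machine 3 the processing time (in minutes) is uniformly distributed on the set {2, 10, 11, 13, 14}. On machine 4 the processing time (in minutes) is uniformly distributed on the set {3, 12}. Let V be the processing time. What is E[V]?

727/90

E[V | machine 1] = (1+4+6+13)/4 = 6.
E[V | machine 2] = (4+7+8+9+13)/5 = 41/5.
E[V | machine 3] = (2+10+11+13+14)/5 = 10.
E[V | machine 4] = (3+12)/2 = 15/2.
E[V] = (2/9)·(6) + (1/9)·(41/5) + (1/3)·(10) + (1/3)·(15/2) = 727/90.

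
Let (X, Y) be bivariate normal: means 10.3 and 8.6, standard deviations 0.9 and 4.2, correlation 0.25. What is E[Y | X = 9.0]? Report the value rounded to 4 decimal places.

The regression of Y on X has slope ρ·σ_Y/σ_X and passes through (μ_X, μ_Y).
E[Y | X=9.0] = 8.6 + (0.25)·(4.2/0.9)·(9.0 − (10.3)) = 8.6 + (1.1667)·(-1.3) = 7.0833.

7.0833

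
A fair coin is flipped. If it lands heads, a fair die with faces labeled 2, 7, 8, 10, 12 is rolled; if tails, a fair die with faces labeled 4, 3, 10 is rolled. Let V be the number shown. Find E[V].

E[V | heads] = (2+7+8+10+12)/5 = 39/5.
E[V | tails] = (4+3+10)/3 = 17/3.
By the law of total expectation,
E[V] = (1/2)·(39/5) + (1/2)·(17/3) = 101/15.

101/15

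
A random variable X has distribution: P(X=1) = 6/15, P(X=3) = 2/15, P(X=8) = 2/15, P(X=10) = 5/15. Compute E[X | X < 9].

14/5

P(X < 9) = 2/3.
Σ over the event: 1·2/5 + 3·2/15 + 8·2/15 = 28/15.
E[X | X < 9] = (28/15) / (2/3) = 14/5.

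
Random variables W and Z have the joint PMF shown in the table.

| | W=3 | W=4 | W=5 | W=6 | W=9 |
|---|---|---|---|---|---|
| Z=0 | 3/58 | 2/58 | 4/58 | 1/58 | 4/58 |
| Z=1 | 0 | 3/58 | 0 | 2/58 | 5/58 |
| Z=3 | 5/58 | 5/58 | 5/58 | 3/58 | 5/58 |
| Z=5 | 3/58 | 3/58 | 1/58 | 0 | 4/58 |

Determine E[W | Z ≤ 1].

37/6

P(Z ≤ 1) = 12/29.
Summing W·P(W=x,Z=y) over the conditioning event gives 74/29.
E[W | Z ≤ 1] = (74/29) / (12/29) = 37/6.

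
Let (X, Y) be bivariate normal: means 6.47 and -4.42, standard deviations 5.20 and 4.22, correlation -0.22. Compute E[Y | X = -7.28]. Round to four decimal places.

-1.9651

E[Y | X=x] = μ_Y + ρ(σ_Y/σ_X)(x − μ_X) for jointly normal variables.
E[Y | X=-7.28] = -4.42 + (-0.22)·(4.22/5.20)·(-7.28 − (6.47)) = -4.42 + (-0.17854)·(-13.75) = -1.9651.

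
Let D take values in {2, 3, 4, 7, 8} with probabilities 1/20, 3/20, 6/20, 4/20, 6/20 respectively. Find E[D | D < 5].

7/2

P(D < 5) = 1/2.
Σ over the event: 2·1/20 + 3·3/20 + 4·3/10 = 7/4.
E[D | D < 5] = (7/4) / (1/2) = 7/2.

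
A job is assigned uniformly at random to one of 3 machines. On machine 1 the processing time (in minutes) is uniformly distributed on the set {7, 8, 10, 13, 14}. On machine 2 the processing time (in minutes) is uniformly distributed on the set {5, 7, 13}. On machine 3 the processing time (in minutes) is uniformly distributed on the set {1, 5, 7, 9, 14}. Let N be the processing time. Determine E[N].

389/45

E[N | machine 1] = (7+8+10+13+14)/5 = 52/5.
E[N | machine 2] = (5+7+13)/3 = 25/3.
E[N | machine 3] = (1+5+7+9+14)/5 = 36/5.
By the law of total expectation,
E[N] = (1/3)·(52/5) + (1/3)·(25/3) + (1/3)·(36/5) = 389/45.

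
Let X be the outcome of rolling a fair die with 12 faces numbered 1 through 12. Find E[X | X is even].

7

Given X is even, X is equally likely to be any of {2, 4, 6, 8, 10, 12}.
E[X | X is even] = (2 + 4 + 6 + 8 + 10 + 12) / 6 = 7.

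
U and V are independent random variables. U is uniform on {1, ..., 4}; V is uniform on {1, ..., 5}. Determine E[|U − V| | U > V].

Outcomes with U > V: (2,1), (3,1), (3,2), (4,1), (4,2), (4,3), each with probability 1/20.
E[|U − V| | U > V] = (1 + 2 + 1 + 3 + 2 + 1) / 6 = 5/3.

5/3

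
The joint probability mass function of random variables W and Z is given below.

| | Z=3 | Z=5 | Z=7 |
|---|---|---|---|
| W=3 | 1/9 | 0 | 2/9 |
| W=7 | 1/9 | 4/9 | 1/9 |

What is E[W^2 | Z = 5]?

49

P(Z = 5) = 4/9.
Σ W^2·P over the event = 49·(4/9) = 196/9.
E[W^2 | Z = 5] = (196/9) / (4/9) = 49.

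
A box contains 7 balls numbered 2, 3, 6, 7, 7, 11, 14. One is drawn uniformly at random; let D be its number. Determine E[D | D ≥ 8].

P(D ≥ 8) = 2/7.
Σ over the event: 11·1/7 + 14·1/7 = 25/7.
E[D | D ≥ 8] = (25/7) / (2/7) = 25/2.

25/2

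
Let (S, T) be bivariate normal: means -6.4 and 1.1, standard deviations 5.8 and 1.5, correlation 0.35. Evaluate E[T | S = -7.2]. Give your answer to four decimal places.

1.0276

The regression of T on S has slope ρ·σ_T/σ_S and passes through (μ_S, μ_T).
E[T | S=-7.2] = 1.1 + (0.35)·(1.5/5.8)·(-7.2 − (-6.4)) = 1.1 + (0.090517)·(-0.8) = 1.0276.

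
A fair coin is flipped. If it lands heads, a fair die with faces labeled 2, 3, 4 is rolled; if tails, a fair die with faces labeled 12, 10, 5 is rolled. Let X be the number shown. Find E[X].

E[X | heads] = (2+3+4)/3 = 3.
E[X | tails] = (12+10+5)/3 = 9.
E[X] = (1/2)·(3) + (1/2)·(9) = 6.

6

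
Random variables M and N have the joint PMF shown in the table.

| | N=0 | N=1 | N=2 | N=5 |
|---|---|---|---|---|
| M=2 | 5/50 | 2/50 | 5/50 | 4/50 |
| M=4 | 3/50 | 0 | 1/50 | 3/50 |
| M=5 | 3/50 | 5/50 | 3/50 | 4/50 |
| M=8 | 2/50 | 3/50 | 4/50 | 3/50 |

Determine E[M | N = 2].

P(N = 2) = 13/50.
Σ M·P over the event = 2·(5/50) + 4·(1/50) + 5·(3/50) + 8·(4/50) = 61/50.
E[M | N = 2] = (61/50) / (13/50) = 61/13.

61/13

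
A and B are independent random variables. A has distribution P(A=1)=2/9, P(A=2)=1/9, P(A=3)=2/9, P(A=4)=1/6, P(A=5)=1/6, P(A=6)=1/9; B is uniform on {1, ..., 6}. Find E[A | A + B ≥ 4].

171/49

P(A + B ≥ 4) = 49/54.
Summing A·P(x,y) over outcomes with A + B ≥ 4 gives 19/6.
E[A | A + B ≥ 4] = (19/6) / (49/54) = 171/49.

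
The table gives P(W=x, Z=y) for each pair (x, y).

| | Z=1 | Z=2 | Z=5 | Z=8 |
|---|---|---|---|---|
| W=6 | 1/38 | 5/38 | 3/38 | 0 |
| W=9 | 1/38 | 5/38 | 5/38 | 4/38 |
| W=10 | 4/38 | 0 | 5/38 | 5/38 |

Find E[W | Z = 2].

15/2

P(Z = 2) = 5/19.
Σ W·P over the event = 6·(5/38) + 9·(5/38) = 75/38.
E[W | Z = 2] = (75/38) / (5/19) = 15/2.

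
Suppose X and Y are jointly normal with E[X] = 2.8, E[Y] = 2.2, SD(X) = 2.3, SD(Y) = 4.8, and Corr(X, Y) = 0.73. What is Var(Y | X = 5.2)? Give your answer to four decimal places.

For a bivariate normal, Var(Y | X=x) = σ_Y²(1 − ρ²).
Var(Y | X=5.2) = (4.8)²·(1 − (0.73)²) = 23.04·0.4671 = 10.7620.

10.7620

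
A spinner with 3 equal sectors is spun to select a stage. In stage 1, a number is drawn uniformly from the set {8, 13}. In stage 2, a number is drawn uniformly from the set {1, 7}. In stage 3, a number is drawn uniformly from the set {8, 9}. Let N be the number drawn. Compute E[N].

23/3

E[N | stage 1] = (8+13)/2 = 21/2.
E[N | stage 2] = (1+7)/2 = 4.
E[N | stage 3] = (8+9)/2 = 17/2.
By the law of total expectation,
E[N] = (1/3)·(21/2) + (1/3)·(4) + (1/3)·(17/2) = 23/3.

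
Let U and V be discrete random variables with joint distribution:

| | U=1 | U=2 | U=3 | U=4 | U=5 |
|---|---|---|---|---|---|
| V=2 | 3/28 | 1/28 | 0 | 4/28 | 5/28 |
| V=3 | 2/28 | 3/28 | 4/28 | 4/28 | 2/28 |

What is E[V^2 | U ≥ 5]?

P(U ≥ 5) = 1/4.
Σ V^2·P over the event = 4·(5/28) + 9·(2/28) = 19/14.
E[V^2 | U ≥ 5] = (19/14) / (1/4) = 38/7.

38/7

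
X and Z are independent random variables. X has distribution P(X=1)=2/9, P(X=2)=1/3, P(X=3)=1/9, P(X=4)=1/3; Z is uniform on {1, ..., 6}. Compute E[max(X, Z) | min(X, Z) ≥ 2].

P(min(X, Z) ≥ 2) = 35/54.
Summing max(X,Z)·P(x,y) over outcomes with min(X, Z) ≥ 2 gives 25/9.
E[max(X, Z) | min(X, Z) ≥ 2] = (25/9) / (35/54) = 30/7.

30/7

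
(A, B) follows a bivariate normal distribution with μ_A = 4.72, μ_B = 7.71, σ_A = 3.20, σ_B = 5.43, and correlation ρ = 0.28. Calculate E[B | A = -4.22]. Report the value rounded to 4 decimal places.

3.4624

For a bivariate normal, E[B | A=x] = μ_B + ρ·(σ_B/σ_A)·(x − μ_A).
E[B | A=-4.22] = 7.71 + (0.28)·(5.43/3.20)·(-4.22 − (4.72)) = 7.71 + (0.475125)·(-8.94) = 3.4624.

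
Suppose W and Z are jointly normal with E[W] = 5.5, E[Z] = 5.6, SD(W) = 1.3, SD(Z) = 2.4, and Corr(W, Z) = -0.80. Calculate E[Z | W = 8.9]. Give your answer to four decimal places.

0.5785

The regression of Z on W has slope ρ·σ_Z/σ_W and passes through (μ_W, μ_Z).
E[Z | W=8.9] = 5.6 + (-0.80)·(2.4/1.3)·(8.9 − (5.5)) = 5.6 + (-1.4769)·(3.4) = 0.5785.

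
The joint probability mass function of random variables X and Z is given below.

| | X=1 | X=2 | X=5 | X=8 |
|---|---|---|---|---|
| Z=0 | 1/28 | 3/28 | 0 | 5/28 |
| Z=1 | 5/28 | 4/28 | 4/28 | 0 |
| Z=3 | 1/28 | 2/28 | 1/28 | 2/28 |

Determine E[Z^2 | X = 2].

P(X = 2) = 9/28.
Σ Z^2·P over the event = 0·(3/28) + 1·(4/28) + 9·(2/28) = 11/14.
E[Z^2 | X = 2] = (11/14) / (9/28) = 22/9.

22/9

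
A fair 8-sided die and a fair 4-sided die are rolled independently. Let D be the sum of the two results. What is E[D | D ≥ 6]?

92/11

P(D ≥ 6) = 11/16.
Σ over the event: 6·1/8 + 7·1/8 + 8·1/8 + 9·1/8 + 10·3/32 + 11·1/16 + 12·1/32 = 23/4.
E[D | D ≥ 6] = (23/4) / (11/16) = 92/11.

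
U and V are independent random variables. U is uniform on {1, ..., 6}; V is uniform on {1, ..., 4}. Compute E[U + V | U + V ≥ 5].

62/9

P(U + V ≥ 5) = 3/4.
Summing (U+V)·P(x,y) over outcomes with U + V ≥ 5 gives 31/6.
E[U + V | U + V ≥ 5] = (31/6) / (3/4) = 62/9.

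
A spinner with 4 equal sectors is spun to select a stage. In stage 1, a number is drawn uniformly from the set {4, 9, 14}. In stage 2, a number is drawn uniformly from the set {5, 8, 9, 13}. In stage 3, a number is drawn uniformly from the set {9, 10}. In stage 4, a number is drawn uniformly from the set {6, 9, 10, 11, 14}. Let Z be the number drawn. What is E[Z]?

149/16

E[Z | stage 1] = (4+9+14)/3 = 9.
E[Z | stage 2] = (5+8+9+13)/4 = 35/4.
E[Z | stage 3] = (9+10)/2 = 19/2.
E[Z | stage 4] = (6+9+10+11+14)/5 = 10.
E[Z] = (1/4)·(9) + (1/4)·(35/4) + (1/4)·(19/2) + (1/4)·(10) = 149/16.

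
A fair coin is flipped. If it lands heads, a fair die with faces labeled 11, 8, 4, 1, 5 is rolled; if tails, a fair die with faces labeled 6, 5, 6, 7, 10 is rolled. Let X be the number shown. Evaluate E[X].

63/10

E[X | heads] = (11+8+4+1+5)/5 = 29/5.
E[X | tails] = (6+5+6+7+10)/5 = 34/5.
By the law of total expectation,
E[X] = (1/2)·(29/5) + (1/2)·(34/5) = 63/10.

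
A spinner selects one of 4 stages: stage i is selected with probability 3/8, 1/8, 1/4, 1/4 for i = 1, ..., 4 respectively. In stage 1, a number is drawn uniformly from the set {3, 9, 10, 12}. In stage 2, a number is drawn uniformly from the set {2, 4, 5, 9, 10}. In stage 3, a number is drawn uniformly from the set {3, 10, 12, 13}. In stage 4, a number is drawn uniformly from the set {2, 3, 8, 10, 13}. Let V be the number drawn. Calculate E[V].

E[V | stage 1] = (3+9+10+12)/4 = 17/2.
E[V | stage 2] = (2+4+5+9+10)/5 = 6.
E[V | stage 3] = (3+10+12+13)/4 = 19/2.
E[V | stage 4] = (2+3+8+10+13)/5 = 36/5.
E[V] = (3/8)·(17/2) + (1/8)·(6) + (1/4)·(19/2) + (1/4)·(36/5) = 649/80.

649/80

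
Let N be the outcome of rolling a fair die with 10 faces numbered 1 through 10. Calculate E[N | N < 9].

Given N < 9, N is equally likely to be any of {1, 2, 3, 4, 5, 6, 7, 8}.
E[N | N < 9] = (1 + 2 + 3 + 4 + 5 + 6 + 7 + 8) / 8 = 9/2.

9/2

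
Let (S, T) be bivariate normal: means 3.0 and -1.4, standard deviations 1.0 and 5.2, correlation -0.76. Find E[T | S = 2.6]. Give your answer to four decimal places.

0.1808

For a bivariate normal, E[T | S=x] = μ_T + ρ·(σ_T/σ_S)·(x − μ_S).
E[T | S=2.6] = -1.4 + (-0.76)·(5.2/1.0)·(2.6 − (3.0)) = -1.4 + (-3.952)·(-0.4) = 0.1808.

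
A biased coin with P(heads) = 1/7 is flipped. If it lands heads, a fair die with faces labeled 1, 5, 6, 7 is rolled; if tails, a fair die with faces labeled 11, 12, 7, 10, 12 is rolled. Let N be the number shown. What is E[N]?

E[N | heads] = (1+5+6+7)/4 = 19/4.
E[N | tails] = (11+12+7+10+12)/5 = 52/5.
By the law of total expectation,
E[N] = (1/7)·(19/4) + (6/7)·(52/5) = 1343/140.

1343/140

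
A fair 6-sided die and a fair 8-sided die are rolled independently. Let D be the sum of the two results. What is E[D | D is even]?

P(D is even) = 1/2.
Σ over the event: 2·1/48 + 4·1/16 + 6·5/48 + 8·1/8 + 10·5/48 + 12·1/16 + 14·1/48 = 4.
E[D | D is even] = (4) / (1/2) = 8.

8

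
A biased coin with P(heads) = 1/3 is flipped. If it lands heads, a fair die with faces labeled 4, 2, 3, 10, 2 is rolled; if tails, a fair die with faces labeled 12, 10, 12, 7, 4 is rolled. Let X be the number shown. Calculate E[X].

E[X | heads] = (4+2+3+10+2)/5 = 21/5.
E[X | tails] = (12+10+12+7+4)/5 = 9.
E[X] = (1/3)·(21/5) + (2/3)·(9) = 37/5.

37/5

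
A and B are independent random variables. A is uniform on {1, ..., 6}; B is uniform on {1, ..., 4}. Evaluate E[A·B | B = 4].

Outcomes with B = 4: (1,4), (2,4), (3,4), (4,4), (5,4), (6,4), each with probability 1/24.
E[A·B | B = 4] = (4 + 8 + 12 + 16 + 20 + 24) / 6 = 14.

14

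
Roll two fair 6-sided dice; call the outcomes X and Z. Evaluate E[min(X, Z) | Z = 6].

Outcomes with Z = 6: (1,6), (2,6), (3,6), (4,6), (5,6), (6,6), each with probability 1/36.
E[min(X, Z) | Z = 6] = (1 + 2 + 3 + 4 + 5 + 6) / 6 = 7/2.

7/2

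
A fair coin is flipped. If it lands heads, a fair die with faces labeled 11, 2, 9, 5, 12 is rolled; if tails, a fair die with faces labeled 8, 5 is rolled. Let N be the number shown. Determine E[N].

143/20

E[N | heads] = (11+2+9+5+12)/5 = 39/5.
E[N | tails] = (8+5)/2 = 13/2.
By the law of total expectation,
E[N] = (1/2)·(39/5) + (1/2)·(13/2) = 143/20.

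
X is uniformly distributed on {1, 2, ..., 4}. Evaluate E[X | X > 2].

7/2

Given X > 2, X is equally likely to be any of {3, 4}.
E[X | X > 2] = (3 + 4) / 2 = 7/2.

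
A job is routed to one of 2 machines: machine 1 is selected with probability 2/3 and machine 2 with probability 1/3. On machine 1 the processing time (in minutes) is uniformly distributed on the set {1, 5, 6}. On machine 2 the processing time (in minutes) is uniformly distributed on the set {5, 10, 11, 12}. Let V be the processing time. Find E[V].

35/6

E[V | machine 1] = (1+5+6)/3 = 4.
E[V | machine 2] = (5+10+11+12)/4 = 19/2.
E[V] = (2/3)·(4) + (1/3)·(19/2) = 35/6.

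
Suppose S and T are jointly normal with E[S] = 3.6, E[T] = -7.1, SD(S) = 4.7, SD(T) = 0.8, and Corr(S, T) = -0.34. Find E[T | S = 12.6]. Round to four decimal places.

The regression of T on S has slope ρ·σ_T/σ_S and passes through (μ_S, μ_T).
E[T | S=12.6] = -7.1 + (-0.34)·(0.8/4.7)·(12.6 − (3.6)) = -7.1 + (-0.0578723)·(9) = -7.6209.

-7.6209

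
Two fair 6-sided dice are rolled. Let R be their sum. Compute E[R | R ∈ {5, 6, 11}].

72/11

P(R ∈ {5, 6, 11}) = 11/36.
Σ over the event: 5·1/9 + 6·5/36 + 11·1/18 = 2.
E[R | R ∈ {5, 6, 11}] = (2) / (11/36) = 72/11.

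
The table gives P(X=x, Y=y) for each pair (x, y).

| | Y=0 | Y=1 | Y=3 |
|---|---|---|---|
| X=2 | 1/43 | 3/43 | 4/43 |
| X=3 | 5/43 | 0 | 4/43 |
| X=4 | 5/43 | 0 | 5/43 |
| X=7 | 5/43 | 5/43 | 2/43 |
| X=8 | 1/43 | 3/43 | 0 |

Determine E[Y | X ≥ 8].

P(X ≥ 8) = 4/43.
Σ Y·P over the event = 0·(1/43) + 1·(3/43) = 3/43.
E[Y | X ≥ 8] = (3/43) / (4/43) = 3/4.

3/4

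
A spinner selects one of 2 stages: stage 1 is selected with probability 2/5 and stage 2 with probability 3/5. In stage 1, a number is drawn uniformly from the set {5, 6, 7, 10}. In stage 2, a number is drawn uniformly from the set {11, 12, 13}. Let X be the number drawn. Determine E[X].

10

E[X | stage 1] = (5+6+7+10)/4 = 7.
E[X | stage 2] = (11+12+13)/3 = 12.
E[X] = (2/5)·(7) + (3/5)·(12) = 10.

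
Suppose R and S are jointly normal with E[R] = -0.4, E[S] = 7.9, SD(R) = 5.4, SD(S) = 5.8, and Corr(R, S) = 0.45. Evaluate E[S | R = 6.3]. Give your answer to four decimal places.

The regression of S on R has slope ρ·σ_S/σ_R and passes through (μ_R, μ_S).
E[S | R=6.3] = 7.9 + (0.45)·(5.8/5.4)·(6.3 − (-0.4)) = 7.9 + (0.48333)·(6.7) = 11.1383.

11.1383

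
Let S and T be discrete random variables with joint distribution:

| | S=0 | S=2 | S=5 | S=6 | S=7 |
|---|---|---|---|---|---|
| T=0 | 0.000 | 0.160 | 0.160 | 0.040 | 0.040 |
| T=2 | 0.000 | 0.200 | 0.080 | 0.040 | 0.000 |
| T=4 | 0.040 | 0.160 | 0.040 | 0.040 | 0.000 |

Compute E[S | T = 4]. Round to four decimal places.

P(T = 4) = 0.280.
Σ S·P over the event = 0·(0.040) + 2·(0.160) + 5·(0.040) + 6·(0.040) = 0.760.
E[S | T = 4] = (0.760) / (0.280) = 2.7143.

2.7143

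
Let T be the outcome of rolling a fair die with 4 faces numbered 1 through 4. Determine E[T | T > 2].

7/2

Given T > 2, T is equally likely to be any of {3, 4}.
E[T | T > 2] = (3 + 4) / 2 = 7/2.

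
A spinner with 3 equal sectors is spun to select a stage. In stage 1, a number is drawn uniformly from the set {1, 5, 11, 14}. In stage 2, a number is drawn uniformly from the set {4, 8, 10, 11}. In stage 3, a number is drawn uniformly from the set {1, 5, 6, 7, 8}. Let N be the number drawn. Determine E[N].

E[N | stage 1] = (1+5+11+14)/4 = 31/4.
E[N | stage 2] = (4+8+10+11)/4 = 33/4.
E[N | stage 3] = (1+5+6+7+8)/5 = 27/5.
E[N] = (1/3)·(31/4) + (1/3)·(33/4) + (1/3)·(27/5) = 107/15.

107/15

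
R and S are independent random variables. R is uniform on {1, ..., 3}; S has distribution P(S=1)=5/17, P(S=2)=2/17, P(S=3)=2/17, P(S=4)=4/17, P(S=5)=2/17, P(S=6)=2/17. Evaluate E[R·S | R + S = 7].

P(R + S = 7) = 8/51.
Summing RS·P(x,y) over outcomes with R + S = 7 gives 80/51.
E[R·S | R + S = 7] = (80/51) / (8/51) = 10.

10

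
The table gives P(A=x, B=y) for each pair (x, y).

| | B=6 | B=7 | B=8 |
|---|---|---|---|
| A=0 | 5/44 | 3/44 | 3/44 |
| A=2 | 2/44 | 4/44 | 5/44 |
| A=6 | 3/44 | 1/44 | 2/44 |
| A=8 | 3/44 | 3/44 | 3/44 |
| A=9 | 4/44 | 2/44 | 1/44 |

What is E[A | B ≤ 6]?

P(B ≤ 6) = 17/44.
Summing A·P(A=x,B=y) over the conditioning event gives 41/22.
E[A | B ≤ 6] = (41/22) / (17/44) = 82/17.

82/17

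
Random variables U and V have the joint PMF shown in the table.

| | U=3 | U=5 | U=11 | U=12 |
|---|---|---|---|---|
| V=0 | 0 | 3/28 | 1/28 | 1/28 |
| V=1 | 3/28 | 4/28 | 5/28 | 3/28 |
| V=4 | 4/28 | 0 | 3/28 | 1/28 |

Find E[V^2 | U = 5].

P(U = 5) = 1/4.
Summing V^2·P(U=x,V=y) over the conditioning event gives 1/7.
E[V^2 | U = 5] = (1/7) / (1/4) = 4/7.

4/7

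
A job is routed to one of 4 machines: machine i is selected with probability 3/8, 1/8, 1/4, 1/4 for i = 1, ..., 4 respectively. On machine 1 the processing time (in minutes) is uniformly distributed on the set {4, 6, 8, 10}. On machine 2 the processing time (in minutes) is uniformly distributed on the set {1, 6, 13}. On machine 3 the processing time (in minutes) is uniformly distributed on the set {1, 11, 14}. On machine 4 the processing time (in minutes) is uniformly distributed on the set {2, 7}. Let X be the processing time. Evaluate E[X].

E[X | machine 1] = (4+6+8+10)/4 = 7.
E[X | machine 2] = (1+6+13)/3 = 20/3.
E[X | machine 3] = (1+11+14)/3 = 26/3.
E[X | machine 4] = (2+7)/2 = 9/2.
By the law of total expectation,
E[X] = (3/8)·(7) + (1/8)·(20/3) + (1/4)·(26/3) + (1/4)·(9/2) = 27/4.

27/4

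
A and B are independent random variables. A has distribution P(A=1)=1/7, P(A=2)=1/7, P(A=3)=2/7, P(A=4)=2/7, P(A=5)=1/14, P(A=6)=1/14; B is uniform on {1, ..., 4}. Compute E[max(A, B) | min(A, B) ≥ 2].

P(min(A, B) ≥ 2) = 9/14.
Summing max(A,B)·P(x,y) over outcomes with min(A, B) ≥ 2 gives 139/56.
E[max(A, B) | min(A, B) ≥ 2] = (139/56) / (9/14) = 139/36.

139/36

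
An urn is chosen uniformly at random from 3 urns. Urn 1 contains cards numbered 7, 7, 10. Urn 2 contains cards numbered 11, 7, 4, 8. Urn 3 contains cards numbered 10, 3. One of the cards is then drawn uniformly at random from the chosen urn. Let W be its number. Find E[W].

22/3

E[W | urn 1] = (7+7+10)/3 = 8.
E[W | urn 2] = (11+7+4+8)/4 = 15/2.
E[W | urn 3] = (10+3)/2 = 13/2.
By the law of total expectation,
E[W] = (1/3)·(8) + (1/3)·(15/2) + (1/3)·(13/2) = 22/3.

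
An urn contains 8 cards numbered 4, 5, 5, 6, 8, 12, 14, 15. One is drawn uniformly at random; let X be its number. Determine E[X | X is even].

44/5

P(X is even) = 5/8.
Σ over the event: 4·1/8 + 6·1/8 + 8·1/8 + 12·1/8 + 14·1/8 = 11/2.
E[X | X is even] = (11/2) / (5/8) = 44/5.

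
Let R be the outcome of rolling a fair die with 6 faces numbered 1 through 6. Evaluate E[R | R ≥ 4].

Given R ≥ 4, R is equally likely to be any of {4, 5, 6}.
E[R | R ≥ 4] = (4 + 5 + 6) / 3 = 5.

5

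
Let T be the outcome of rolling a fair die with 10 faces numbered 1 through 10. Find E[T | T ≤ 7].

4

Given T ≤ 7, T is equally likely to be any of {1, 2, 3, 4, 5, 6, 7}.
E[T | T ≤ 7] = (1 + 2 + 3 + 4 + 5 + 6 + 7) / 7 = 4.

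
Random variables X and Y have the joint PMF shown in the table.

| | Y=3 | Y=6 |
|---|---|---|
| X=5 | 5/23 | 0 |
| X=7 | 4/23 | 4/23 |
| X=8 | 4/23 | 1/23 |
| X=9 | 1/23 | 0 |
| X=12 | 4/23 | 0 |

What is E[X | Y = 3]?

P(Y = 3) = 18/23.
Summing X·P(X=x,Y=y) over the conditioning event gives 142/23.
E[X | Y = 3] = (142/23) / (18/23) = 71/9.

71/9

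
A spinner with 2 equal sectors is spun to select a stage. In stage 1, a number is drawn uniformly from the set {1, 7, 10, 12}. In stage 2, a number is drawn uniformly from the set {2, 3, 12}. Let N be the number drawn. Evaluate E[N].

79/12

E[N | stage 1] = (1+7+10+12)/4 = 15/2.
E[N | stage 2] = (2+3+12)/3 = 17/3.
E[N] = (1/2)·(15/2) + (1/2)·(17/3) = 79/12.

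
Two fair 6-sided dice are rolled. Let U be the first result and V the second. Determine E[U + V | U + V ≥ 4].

P(U + V ≥ 4) = 11/12.
Summing (U+V)·P(x,y) over outcomes with U + V ≥ 4 gives 61/9.
E[U + V | U + V ≥ 4] = (61/9) / (11/12) = 244/33.

244/33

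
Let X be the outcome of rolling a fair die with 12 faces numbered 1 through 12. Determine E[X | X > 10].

23/2

Given X > 10, X is equally likely to be any of {11, 12}.
E[X | X > 10] = (11 + 12) / 2 = 23/2.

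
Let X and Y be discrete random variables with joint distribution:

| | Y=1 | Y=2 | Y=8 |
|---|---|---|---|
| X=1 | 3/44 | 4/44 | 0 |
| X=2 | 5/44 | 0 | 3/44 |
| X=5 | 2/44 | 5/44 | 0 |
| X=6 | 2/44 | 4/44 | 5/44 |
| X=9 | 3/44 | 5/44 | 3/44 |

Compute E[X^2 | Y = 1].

388/15

P(Y = 1) = 15/44.
Σ X^2·P over the event = 1·(3/44) + 4·(5/44) + 25·(2/44) + 36·(2/44) + 81·(3/44) = 97/11.
E[X^2 | Y = 1] = (97/11) / (15/44) = 388/15.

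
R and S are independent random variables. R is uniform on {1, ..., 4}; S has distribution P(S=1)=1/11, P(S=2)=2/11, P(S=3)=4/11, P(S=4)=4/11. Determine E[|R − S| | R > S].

16/11

P(R > S) = 1/4.
Summing |R−S|·P(x,y) over outcomes with R > S gives 4/11.
E[|R − S| | R > S] = (4/11) / (1/4) = 16/11.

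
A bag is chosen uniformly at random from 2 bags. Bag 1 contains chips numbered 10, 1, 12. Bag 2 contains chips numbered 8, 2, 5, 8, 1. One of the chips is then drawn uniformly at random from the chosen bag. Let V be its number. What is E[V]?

E[V | bag 1] = (10+1+12)/3 = 23/3.
E[V | bag 2] = (8+2+5+8+1)/5 = 24/5.
E[V] = (1/2)·(23/3) + (1/2)·(24/5) = 187/30.

187/30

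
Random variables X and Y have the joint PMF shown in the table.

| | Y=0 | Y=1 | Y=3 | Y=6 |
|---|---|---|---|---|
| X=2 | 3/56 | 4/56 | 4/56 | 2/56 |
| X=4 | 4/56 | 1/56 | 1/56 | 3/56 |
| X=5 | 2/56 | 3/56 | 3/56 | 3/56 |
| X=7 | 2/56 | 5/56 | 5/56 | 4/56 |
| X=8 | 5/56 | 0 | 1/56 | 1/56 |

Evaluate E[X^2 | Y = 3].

P(Y = 3) = 1/4.
Σ X^2·P over the event = 4·(4/56) + 16·(1/56) + 25·(3/56) + 49·(5/56) + 64·(1/56) = 52/7.
E[X^2 | Y = 3] = (52/7) / (1/4) = 208/7.

208/7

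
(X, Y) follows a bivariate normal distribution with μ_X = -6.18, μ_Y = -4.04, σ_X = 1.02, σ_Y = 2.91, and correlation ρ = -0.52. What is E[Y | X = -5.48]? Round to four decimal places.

E[Y | X=x] = μ_Y + ρ(σ_Y/σ_X)(x − μ_X) for jointly normal variables.
E[Y | X=-5.48] = -4.04 + (-0.52)·(2.91/1.02)·(-5.48 − (-6.18)) = -4.04 + (-1.4835)·(0.7) = -5.0785.

-5.0785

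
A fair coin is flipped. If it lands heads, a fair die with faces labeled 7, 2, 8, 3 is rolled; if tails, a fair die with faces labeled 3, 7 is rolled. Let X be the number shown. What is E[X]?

E[X | heads] = (7+2+8+3)/4 = 5.
E[X | tails] = (3+7)/2 = 5.
E[X] = (1/2)·(5) + (1/2)·(5) = 5.

5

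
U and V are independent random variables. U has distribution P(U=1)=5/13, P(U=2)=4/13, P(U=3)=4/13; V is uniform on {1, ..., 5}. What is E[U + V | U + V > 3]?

283/51

P(U + V > 3) = 51/65.
Summing (U+V)·P(x,y) over outcomes with U + V > 3 gives 283/65.
E[U + V | U + V > 3] = (283/65) / (51/65) = 283/51.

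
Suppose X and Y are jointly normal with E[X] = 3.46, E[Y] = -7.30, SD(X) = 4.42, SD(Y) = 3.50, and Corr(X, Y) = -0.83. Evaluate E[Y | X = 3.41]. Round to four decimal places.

E[Y | X=x] = μ_Y + ρ(σ_Y/σ_X)(x − μ_X) for jointly normal variables.
E[Y | X=3.41] = -7.30 + (-0.83)·(3.50/4.42)·(3.41 − (3.46)) = -7.30 + (-0.65724)·(-0.05) = -7.2671.

-7.2671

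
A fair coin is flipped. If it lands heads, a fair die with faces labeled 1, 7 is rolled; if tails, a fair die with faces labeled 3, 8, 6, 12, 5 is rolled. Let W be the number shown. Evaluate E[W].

27/5

E[W | heads] = (1+7)/2 = 4.
E[W | tails] = (3+8+6+12+5)/5 = 34/5.
By the law of total expectation,
E[W] = (1/2)·(4) + (1/2)·(34/5) = 27/5.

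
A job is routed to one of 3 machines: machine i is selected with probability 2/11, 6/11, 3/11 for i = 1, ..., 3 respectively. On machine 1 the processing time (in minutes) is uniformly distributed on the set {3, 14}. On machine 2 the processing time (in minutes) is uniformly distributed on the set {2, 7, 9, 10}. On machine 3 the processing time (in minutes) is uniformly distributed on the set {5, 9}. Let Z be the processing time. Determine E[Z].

80/11

E[Z | machine 1] = (3+14)/2 = 17/2.
E[Z | machine 2] = (2+7+9+10)/4 = 7.
E[Z | machine 3] = (5+9)/2 = 7.
E[Z] = (2/11)·(17/2) + (6/11)·(7) + (3/11)·(7) = 80/11.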